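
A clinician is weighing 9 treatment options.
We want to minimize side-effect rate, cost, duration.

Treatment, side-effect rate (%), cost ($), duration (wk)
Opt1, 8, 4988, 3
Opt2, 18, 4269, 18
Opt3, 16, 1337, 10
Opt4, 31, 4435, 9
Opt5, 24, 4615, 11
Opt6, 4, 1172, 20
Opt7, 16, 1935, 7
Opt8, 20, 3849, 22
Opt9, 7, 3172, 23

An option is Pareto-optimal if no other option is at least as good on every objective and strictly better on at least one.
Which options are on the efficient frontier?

Opt1, Opt3, Opt6, Opt7

Opt1: not dominated (best duration).
Opt2: dominated by Opt3 (side-effect rate 16≤18, cost 1337≤4269, duration 10≤18).
Opt3: not dominated.
Opt4: dominated by Opt7 (side-effect rate 16≤31, cost 1935≤4435, duration 7≤9).
Opt5: dominated by Opt3 (side-effect rate 16≤24, cost 1337≤4615, duration 10≤11).
Opt6: not dominated (best side-effect rate).
Opt7: not dominated.
Opt8: dominated by Opt3 (side-effect rate 16≤20, cost 1337≤3849, duration 10≤22).
Opt9: dominated by Opt6 (side-effect rate 4≤7, cost 1172≤3172, duration 20≤23).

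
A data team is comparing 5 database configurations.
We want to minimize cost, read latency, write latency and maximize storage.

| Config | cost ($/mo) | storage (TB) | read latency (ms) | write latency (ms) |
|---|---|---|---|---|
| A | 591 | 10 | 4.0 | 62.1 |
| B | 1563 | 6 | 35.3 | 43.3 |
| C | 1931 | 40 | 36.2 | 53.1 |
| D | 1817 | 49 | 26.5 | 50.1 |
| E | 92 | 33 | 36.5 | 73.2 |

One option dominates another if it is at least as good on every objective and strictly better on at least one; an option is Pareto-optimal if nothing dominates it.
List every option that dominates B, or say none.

none

A: worse on write latency (62.1 vs 43.3).
C: worse on cost (1931 vs 1563).
D: worse on cost (1817 vs 1563).
E: worse on read latency (36.5 vs 35.3).
No option dominates B.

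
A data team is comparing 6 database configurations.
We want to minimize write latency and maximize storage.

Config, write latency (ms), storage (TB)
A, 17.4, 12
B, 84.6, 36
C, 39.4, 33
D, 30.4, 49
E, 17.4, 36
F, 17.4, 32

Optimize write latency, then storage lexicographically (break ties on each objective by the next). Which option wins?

E

First minimize write latency: best is 17.4, kept {A, E, F}.
Then maximize storage: best is 36, kept {E}.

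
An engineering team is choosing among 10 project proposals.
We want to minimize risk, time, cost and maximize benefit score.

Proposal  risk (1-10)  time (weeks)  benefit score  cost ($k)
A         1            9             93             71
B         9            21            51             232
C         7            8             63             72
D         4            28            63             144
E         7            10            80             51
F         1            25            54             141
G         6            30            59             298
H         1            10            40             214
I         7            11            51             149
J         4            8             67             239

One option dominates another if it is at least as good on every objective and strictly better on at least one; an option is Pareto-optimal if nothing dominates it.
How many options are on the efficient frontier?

4

A: not dominated (best benefit score).
B: dominated by A (risk 1≤9, time 9≤21, benefit score 93≥51, cost 71≤232).
C: not dominated.
D: dominated by A (risk 1≤4, time 9≤28, benefit score 93≥63, cost 71≤144).
E: not dominated (best cost).
F: dominated by A (risk 1≤1, time 9≤25, benefit score 93≥54, cost 71≤141).
G: dominated by A (risk 1≤6, time 9≤30, benefit score 93≥59, cost 71≤298).
H: dominated by A (risk 1≤1, time 9≤10, benefit score 93≥40, cost 71≤214).
I: dominated by A (risk 1≤7, time 9≤11, benefit score 93≥51, cost 71≤149).
J: not dominated.
Pareto-optimal: A, C, E, J → 4.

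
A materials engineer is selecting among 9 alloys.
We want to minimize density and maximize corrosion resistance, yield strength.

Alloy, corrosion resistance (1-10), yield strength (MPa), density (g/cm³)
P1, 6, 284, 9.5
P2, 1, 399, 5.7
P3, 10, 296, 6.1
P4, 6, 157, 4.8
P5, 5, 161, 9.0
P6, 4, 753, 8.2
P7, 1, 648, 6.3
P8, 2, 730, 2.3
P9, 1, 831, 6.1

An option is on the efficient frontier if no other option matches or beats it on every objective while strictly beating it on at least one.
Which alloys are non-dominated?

P3, P4, P6, P8, P9

P1: dominated by P3 (corrosion resistance 10≥6, yield strength 296≥284, density 6.1≤9.5).
P2: dominated by P8 (corrosion resistance 2≥1, yield strength 730≥399, density 2.3≤5.7).
P3: not dominated (best corrosion resistance).
P4: not dominated.
P5: dominated by P3 (corrosion resistance 10≥5, yield strength 296≥161, density 6.1≤9.0).
P6: not dominated.
P7: dominated by P8 (corrosion resistance 2≥1, yield strength 730≥648, density 2.3≤6.3).
P8: not dominated (best density).
P9: not dominated (best yield strength).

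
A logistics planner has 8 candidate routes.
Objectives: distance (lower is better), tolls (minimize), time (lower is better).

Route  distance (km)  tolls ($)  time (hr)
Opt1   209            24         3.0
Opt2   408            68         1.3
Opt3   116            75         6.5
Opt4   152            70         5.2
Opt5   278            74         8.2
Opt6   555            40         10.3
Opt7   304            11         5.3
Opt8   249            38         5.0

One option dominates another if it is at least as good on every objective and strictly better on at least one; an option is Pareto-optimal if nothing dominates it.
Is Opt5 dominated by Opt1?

Yes

Opt1 vs Opt5: distance 209≤278, tolls 24≤74, time 3.0≤8.2 — Opt1 is at least as good on every objective with at least one strict improvement.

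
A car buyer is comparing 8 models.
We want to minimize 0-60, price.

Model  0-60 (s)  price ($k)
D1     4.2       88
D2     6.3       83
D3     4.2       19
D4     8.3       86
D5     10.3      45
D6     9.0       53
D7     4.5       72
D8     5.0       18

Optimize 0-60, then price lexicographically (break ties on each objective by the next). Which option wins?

D3

First minimize 0-60: best is 4.2, kept {D1, D3}.
Then minimize price: best is 19, kept {D3}.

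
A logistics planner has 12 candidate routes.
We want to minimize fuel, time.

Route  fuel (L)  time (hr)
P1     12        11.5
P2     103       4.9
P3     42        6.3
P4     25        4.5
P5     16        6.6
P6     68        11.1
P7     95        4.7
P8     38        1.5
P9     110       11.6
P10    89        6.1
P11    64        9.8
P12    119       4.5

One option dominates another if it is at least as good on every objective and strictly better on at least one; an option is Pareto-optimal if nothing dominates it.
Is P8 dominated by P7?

P7 vs P8: P7 is worse on fuel (95 vs 38), so it does not dominate P8.

No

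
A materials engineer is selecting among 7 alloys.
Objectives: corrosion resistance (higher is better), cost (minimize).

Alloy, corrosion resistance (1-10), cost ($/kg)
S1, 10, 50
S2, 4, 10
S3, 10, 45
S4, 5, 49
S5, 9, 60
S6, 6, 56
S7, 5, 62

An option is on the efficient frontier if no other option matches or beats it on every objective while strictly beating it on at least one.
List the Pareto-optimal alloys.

S1: dominated by S3 (corrosion resistance 10≥10, cost 45≤50).
S2: not dominated (best cost).
S3: not dominated.
S4: dominated by S3 (corrosion resistance 10≥5, cost 45≤49).
S5: dominated by S1 (corrosion resistance 10≥9, cost 50≤60).
S6: dominated by S1 (corrosion resistance 10≥6, cost 50≤56).
S7: dominated by S1 (corrosion resistance 10≥5, cost 50≤62).

S2, S3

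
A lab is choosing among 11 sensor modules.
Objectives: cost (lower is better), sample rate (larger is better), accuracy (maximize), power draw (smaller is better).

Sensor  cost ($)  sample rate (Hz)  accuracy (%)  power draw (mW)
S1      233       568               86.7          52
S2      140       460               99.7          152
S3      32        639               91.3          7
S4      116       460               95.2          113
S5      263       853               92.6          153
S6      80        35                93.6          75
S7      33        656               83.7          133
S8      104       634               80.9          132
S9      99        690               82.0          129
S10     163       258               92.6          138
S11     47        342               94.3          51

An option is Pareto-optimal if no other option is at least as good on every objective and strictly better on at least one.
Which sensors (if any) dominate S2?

none

S1: worse on cost (233 vs 140).
S3: worse on accuracy (91.3 vs 99.7).
S4: worse on accuracy (95.2 vs 99.7).
S5: worse on cost (263 vs 140).
S6: worse on sample rate (35 vs 460).
S7: worse on accuracy (83.7 vs 99.7).
S8: worse on accuracy (80.9 vs 99.7).
S9: worse on accuracy (82.0 vs 99.7).
S10: worse on cost (163 vs 140).
S11: worse on sample rate (342 vs 460).
No option dominates S2.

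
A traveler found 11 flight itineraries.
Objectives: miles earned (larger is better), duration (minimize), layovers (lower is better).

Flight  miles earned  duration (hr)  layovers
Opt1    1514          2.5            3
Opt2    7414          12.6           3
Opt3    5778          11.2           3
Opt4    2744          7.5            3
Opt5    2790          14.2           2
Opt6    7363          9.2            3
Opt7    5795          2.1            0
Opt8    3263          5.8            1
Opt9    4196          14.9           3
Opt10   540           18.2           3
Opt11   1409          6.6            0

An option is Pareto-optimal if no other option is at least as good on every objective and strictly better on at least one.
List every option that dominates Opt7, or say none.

none

Opt1: worse on miles earned (1514 vs 5795).
Opt2: worse on duration (12.6 vs 2.1).
Opt3: worse on miles earned (5778 vs 5795).
Opt4: worse on miles earned (2744 vs 5795).
Opt5: worse on miles earned (2790 vs 5795).
Opt6: worse on duration (9.2 vs 2.1).
Opt8: worse on miles earned (3263 vs 5795).
Opt9: worse on miles earned (4196 vs 5795).
Opt10: worse on miles earned (540 vs 5795).
Opt11: worse on miles earned (1409 vs 5795).
No option dominates Opt7.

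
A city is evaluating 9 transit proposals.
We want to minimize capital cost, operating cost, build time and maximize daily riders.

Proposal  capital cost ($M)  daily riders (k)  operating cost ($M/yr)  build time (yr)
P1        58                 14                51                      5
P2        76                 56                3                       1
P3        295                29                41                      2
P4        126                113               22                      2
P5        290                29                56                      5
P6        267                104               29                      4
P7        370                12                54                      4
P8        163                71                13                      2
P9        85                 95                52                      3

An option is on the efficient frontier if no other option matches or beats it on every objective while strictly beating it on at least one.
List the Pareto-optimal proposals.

P1, P2, P4, P8, P9

P1: not dominated (best capital cost).
P2: not dominated (best operating cost).
P3: dominated by P2 (capital cost 76≤295, daily riders 56≥29, operating cost 3≤41, build time 1≤2).
P4: not dominated (best daily riders).
P5: dominated by P2 (capital cost 76≤290, daily riders 56≥29, operating cost 3≤56, build time 1≤5).
P6: dominated by P4 (capital cost 126≤267, daily riders 113≥104, operating cost 22≤29, build time 2≤4).
P7: dominated by P2 (capital cost 76≤370, daily riders 56≥12, operating cost 3≤54, build time 1≤4).
P8: not dominated.
P9: not dominated.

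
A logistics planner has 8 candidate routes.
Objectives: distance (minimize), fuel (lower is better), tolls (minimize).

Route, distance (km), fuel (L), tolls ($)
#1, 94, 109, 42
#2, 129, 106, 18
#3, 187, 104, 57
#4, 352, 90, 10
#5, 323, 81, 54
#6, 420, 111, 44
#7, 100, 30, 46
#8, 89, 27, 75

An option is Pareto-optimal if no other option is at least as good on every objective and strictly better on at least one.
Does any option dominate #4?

No

#1: worse on fuel (109 vs 90).
#2: worse on fuel (106 vs 90).
#3: worse on fuel (104 vs 90).
#5: worse on tolls (54 vs 10).
#6: worse on distance (420 vs 352).
#7: worse on tolls (46 vs 10).
#8: worse on tolls (75 vs 10).
No option is at least as good as #4 on every objective and strictly better on one.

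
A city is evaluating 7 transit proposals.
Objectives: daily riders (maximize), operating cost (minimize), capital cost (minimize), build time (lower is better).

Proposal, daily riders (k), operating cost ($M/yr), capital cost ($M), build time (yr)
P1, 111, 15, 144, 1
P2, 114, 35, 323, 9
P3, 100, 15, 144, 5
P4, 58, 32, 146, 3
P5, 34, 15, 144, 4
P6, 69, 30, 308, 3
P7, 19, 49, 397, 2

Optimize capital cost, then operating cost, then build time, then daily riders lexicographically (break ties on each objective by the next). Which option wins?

P1

First minimize capital cost: best is 144, kept {P1, P3, P5}.
Then minimize operating cost: best is 15, kept {P1, P3, P5}.
Then minimize build time: best is 1, kept {P1}.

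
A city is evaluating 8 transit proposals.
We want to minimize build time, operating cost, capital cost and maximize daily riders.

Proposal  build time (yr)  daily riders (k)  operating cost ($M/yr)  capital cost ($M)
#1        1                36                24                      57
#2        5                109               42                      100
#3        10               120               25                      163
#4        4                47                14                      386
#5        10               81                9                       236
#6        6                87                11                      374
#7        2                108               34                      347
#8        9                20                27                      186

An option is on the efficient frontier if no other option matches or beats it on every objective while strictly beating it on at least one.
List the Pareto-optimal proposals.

#1: not dominated (best build time).
#2: not dominated.
#3: not dominated (best daily riders).
#4: not dominated.
#5: not dominated (best operating cost).
#6: not dominated.
#7: not dominated.
#8: dominated by #1 (build time 1≤9, daily riders 36≥20, operating cost 24≤27, capital cost 57≤186).

#1, #2, #3, #4, #5, #6, #7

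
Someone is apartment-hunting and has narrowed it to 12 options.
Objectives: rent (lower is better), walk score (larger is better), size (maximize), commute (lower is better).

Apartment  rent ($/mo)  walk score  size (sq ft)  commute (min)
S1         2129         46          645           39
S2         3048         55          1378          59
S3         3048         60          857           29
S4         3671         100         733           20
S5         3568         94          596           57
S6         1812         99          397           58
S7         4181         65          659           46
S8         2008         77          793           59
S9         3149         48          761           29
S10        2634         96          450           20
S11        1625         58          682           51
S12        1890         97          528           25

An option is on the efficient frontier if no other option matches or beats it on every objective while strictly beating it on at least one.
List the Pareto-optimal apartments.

S1, S2, S3, S4, S5, S6, S8, S10, S11, S12

S1: not dominated.
S2: not dominated (best size).
S3: not dominated.
S4: not dominated (best walk score).
S5: not dominated.
S6: not dominated.
S7: dominated by S4 (rent 3671≤4181, walk score 100≥65, size 733≥659, commute 20≤46).
S8: not dominated.
S9: dominated by S3 (rent 3048≤3149, walk score 60≥48, size 857≥761, commute 29≤29).
S10: not dominated.
S11: not dominated (best rent).
S12: not dominated.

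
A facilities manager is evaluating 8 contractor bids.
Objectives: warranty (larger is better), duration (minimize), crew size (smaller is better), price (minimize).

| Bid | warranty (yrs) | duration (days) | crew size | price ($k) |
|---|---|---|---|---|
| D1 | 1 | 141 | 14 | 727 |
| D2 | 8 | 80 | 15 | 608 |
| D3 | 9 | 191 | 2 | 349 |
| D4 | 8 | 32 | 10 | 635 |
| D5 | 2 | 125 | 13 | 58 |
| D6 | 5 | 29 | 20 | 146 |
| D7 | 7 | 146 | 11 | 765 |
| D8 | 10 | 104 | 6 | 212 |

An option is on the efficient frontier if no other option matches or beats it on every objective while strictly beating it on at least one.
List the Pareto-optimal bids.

D2, D3, D4, D5, D6, D8

D1: dominated by D4 (warranty 8≥1, duration 32≤141, crew size 10≤14, price 635≤727).
D2: not dominated.
D3: not dominated (best crew size).
D4: not dominated.
D5: not dominated (best price).
D6: not dominated (best duration).
D7: dominated by D4 (warranty 8≥7, duration 32≤146, crew size 10≤11, price 635≤765).
D8: not dominated (best warranty).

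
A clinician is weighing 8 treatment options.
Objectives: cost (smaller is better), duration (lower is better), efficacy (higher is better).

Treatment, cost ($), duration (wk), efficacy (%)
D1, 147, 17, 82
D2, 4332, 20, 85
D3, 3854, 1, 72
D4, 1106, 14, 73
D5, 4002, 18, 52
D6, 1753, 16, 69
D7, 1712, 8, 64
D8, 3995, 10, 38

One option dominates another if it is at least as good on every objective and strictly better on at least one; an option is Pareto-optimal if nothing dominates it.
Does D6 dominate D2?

No

D6 vs D2: D6 is worse on efficacy (69 vs 85), so it does not dominate D2.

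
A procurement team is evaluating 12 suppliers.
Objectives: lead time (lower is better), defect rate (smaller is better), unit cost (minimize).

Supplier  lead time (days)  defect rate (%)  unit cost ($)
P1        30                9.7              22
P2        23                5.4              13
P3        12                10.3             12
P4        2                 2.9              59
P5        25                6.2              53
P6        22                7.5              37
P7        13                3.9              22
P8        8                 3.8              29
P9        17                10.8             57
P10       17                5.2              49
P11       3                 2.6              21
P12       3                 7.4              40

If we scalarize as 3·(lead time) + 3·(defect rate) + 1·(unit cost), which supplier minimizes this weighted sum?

P11

P1: 3·30 + 3·9.7 + 1·22 = 141.1
P2: 3·23 + 3·5.4 + 1·13 = 98.2
P3: 3·12 + 3·10.3 + 1·12 = 78.9
P4: 3·2 + 3·2.9 + 1·59 = 73.7
P5: 3·25 + 3·6.2 + 1·53 = 146.6
P6: 3·22 + 3·7.5 + 1·37 = 125.5
P7: 3·13 + 3·3.9 + 1·22 = 72.7
P8: 3·8 + 3·3.8 + 1·29 = 64.4
P9: 3·17 + 3·10.8 + 1·57 = 140.4
P10: 3·17 + 3·5.2 + 1·49 = 115.6
P11: 3·3 + 3·2.6 + 1·21 = 37.8
P12: 3·3 + 3·7.4 + 1·40 = 71.2
Lowest: P11 at 37.8.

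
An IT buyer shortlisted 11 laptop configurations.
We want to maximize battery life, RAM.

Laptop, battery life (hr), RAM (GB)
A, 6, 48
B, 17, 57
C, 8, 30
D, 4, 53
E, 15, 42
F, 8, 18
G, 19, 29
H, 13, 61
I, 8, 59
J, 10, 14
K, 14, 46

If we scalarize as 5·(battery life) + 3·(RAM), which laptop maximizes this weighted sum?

B

A: 5·6 + 3·48 = 174
B: 5·17 + 3·57 = 256
C: 5·8 + 3·30 = 130
D: 5·4 + 3·53 = 179
E: 5·15 + 3·42 = 201
F: 5·8 + 3·18 = 94
G: 5·19 + 3·29 = 182
H: 5·13 + 3·61 = 248
I: 5·8 + 3·59 = 217
J: 5·10 + 3·14 = 92
K: 5·14 + 3·46 = 208
Highest: B at 256.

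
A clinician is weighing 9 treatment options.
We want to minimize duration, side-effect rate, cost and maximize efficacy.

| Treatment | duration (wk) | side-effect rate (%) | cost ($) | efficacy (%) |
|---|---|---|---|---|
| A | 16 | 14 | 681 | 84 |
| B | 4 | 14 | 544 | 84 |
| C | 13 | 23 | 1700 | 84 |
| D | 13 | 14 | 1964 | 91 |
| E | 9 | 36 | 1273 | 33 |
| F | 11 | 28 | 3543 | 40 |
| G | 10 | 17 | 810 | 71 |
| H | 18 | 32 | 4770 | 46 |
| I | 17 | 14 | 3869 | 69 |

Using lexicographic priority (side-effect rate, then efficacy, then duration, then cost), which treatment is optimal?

D

First minimize side-effect rate: best is 14, kept {A, B, D, I}.
Then maximize efficacy: best is 91, kept {D}.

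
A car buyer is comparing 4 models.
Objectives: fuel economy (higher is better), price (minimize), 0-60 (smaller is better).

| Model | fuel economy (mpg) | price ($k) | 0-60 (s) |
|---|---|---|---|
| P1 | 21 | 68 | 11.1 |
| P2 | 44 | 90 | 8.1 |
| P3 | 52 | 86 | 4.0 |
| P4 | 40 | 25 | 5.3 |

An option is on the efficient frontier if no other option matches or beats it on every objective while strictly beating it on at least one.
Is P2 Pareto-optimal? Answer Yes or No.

No

P3 vs P2: fuel economy 52≥44, price 86≤90, 0-60 4.0≤8.1 — P3 is at least as good on every objective and strictly better on at least one, so P3 dominates P2.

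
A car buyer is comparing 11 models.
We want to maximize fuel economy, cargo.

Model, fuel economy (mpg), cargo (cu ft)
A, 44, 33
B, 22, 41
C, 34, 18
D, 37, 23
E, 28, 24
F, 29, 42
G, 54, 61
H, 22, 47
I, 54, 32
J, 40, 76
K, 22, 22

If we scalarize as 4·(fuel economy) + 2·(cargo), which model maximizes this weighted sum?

A: 4·44 + 2·33 = 242
B: 4·22 + 2·41 = 170
C: 4·34 + 2·18 = 172
D: 4·37 + 2·23 = 194
E: 4·28 + 2·24 = 160
F: 4·29 + 2·42 = 200
G: 4·54 + 2·61 = 338
H: 4·22 + 2·47 = 182
I: 4·54 + 2·32 = 280
J: 4·40 + 2·76 = 312
K: 4·22 + 2·22 = 132
Highest: G at 338.

G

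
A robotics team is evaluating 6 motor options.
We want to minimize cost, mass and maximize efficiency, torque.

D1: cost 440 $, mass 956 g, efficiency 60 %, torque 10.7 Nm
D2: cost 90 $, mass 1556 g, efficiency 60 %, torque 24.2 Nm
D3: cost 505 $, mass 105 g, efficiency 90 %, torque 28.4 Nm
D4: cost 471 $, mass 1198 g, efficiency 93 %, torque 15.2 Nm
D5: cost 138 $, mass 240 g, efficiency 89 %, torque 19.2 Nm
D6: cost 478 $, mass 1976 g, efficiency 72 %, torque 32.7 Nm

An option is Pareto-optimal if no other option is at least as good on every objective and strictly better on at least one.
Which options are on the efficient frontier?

D2, D3, D4, D5, D6

D1: dominated by D5 (cost 138≤440, mass 240≤956, efficiency 89≥60, torque 19.2≥10.7).
D2: not dominated (best cost).
D3: not dominated (best mass).
D4: not dominated (best efficiency).
D5: not dominated.
D6: not dominated (best torque).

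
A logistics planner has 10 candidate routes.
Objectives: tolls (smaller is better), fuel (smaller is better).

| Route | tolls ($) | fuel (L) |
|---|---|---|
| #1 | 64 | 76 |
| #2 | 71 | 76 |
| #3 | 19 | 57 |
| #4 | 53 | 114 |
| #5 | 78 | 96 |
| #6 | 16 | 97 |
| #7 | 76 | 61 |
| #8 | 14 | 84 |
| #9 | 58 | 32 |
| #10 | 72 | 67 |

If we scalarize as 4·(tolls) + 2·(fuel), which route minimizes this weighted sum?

#1: 4·64 + 2·76 = 408
#2: 4·71 + 2·76 = 436
#3: 4·19 + 2·57 = 190
#4: 4·53 + 2·114 = 440
#5: 4·78 + 2·96 = 504
#6: 4·16 + 2·97 = 258
#7: 4·76 + 2·61 = 426
#8: 4·14 + 2·84 = 224
#9: 4·58 + 2·32 = 296
#10: 4·72 + 2·67 = 422
Lowest: #3 at 190.

#3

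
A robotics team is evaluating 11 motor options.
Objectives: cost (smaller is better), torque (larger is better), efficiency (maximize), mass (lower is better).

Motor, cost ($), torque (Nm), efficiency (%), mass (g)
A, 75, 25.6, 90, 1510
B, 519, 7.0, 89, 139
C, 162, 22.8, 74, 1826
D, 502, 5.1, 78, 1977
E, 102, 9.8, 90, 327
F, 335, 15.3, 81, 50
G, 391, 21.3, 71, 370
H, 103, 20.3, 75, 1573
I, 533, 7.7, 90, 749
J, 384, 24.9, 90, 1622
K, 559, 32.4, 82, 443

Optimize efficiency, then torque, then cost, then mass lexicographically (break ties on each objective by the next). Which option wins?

A

First maximize efficiency: best is 90, kept {A, E, I, J}.
Then maximize torque: best is 25.6, kept {A}.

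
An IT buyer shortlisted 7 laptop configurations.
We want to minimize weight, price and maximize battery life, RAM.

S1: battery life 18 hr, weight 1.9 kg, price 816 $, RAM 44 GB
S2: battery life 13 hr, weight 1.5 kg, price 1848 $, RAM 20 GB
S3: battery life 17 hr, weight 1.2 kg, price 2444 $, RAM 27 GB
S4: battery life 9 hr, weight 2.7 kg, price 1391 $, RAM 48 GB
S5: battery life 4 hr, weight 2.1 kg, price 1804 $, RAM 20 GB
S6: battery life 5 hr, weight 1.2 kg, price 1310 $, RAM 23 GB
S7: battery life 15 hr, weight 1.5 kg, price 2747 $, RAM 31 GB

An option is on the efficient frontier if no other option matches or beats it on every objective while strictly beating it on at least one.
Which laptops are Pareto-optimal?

S1, S2, S3, S4, S6, S7

S1: not dominated (best battery life).
S2: not dominated.
S3: not dominated.
S4: not dominated (best RAM).
S5: dominated by S1 (battery life 18≥4, weight 1.9≤2.1, price 816≤1804, RAM 44≥20).
S6: not dominated.
S7: not dominated.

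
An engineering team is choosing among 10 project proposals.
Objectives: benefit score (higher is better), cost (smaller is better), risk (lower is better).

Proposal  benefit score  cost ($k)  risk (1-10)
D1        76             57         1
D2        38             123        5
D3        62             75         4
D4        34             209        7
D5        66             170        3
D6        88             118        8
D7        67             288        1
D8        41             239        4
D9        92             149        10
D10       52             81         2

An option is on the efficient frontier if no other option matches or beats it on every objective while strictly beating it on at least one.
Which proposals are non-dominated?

D1, D6, D9

D1: not dominated (best cost).
D2: dominated by D1 (benefit score 76≥38, cost 57≤123, risk 1≤5).
D3: dominated by D1 (benefit score 76≥62, cost 57≤75, risk 1≤4).
D4: dominated by D1 (benefit score 76≥34, cost 57≤209, risk 1≤7).
D5: dominated by D1 (benefit score 76≥66, cost 57≤170, risk 1≤3).
D6: not dominated.
D7: dominated by D1 (benefit score 76≥67, cost 57≤288, risk 1≤1).
D8: dominated by D1 (benefit score 76≥41, cost 57≤239, risk 1≤4).
D9: not dominated (best benefit score).
D10: dominated by D1 (benefit score 76≥52, cost 57≤81, risk 1≤2).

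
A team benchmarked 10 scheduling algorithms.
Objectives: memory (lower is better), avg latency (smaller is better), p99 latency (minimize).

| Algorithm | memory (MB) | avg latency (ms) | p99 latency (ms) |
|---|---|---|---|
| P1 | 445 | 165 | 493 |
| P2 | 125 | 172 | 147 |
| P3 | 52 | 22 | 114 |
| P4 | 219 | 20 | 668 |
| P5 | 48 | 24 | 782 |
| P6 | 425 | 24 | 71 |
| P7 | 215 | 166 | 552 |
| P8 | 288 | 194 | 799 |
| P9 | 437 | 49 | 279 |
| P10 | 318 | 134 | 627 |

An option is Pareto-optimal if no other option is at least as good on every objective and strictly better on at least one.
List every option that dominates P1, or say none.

P3, P6, P9

P3: memory 52≤445, avg latency 22≤165, p99 latency 114≤493 — dominates P1.
P6: memory 425≤445, avg latency 24≤165, p99 latency 71≤493 — dominates P1.
P9: memory 437≤445, avg latency 49≤165, p99 latency 279≤493 — dominates P1.
Others (P2, P4, P5, P7, P8, P10) are each worse than P1 on at least one objective.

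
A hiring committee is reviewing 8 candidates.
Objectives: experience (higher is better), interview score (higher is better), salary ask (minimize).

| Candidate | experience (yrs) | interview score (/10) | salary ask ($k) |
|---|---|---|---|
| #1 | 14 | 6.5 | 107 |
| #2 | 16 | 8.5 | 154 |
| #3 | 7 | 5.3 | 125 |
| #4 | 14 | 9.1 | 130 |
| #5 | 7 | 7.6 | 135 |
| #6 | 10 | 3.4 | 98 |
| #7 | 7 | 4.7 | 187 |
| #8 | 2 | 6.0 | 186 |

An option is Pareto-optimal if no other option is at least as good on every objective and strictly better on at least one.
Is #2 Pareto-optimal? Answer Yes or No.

Yes

#1: worse on experience (14 vs 16).
#3: worse on experience (7 vs 16).
#4: worse on experience (14 vs 16).
#5: worse on experience (7 vs 16).
#6: worse on experience (10 vs 16).
#7: worse on experience (7 vs 16).
#8: worse on experience (2 vs 16).
No option is at least as good as #2 on every objective and strictly better on one.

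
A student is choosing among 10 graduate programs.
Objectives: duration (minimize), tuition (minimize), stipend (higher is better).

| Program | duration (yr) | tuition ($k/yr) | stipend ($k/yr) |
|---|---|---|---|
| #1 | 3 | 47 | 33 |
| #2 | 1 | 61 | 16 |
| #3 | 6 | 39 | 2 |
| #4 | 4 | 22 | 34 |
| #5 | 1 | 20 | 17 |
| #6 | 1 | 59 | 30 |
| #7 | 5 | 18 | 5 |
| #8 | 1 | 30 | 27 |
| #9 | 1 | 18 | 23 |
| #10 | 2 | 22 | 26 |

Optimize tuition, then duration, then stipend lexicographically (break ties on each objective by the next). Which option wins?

First minimize tuition: best is 18, kept {#7, #9}.
Then minimize duration: best is 1, kept {#9}.

#9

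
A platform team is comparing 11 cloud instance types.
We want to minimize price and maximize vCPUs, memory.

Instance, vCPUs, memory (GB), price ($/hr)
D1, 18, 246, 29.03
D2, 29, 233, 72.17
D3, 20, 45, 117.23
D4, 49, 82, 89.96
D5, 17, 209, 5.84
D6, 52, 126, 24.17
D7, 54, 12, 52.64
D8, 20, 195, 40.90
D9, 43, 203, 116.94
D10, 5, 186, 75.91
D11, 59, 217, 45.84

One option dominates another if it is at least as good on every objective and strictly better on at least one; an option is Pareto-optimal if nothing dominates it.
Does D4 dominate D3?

D4 vs D3: vCPUs 49≥20, memory 82≥45, price 89.96≤117.23 — D4 is at least as good on every objective with at least one strict improvement.

Yes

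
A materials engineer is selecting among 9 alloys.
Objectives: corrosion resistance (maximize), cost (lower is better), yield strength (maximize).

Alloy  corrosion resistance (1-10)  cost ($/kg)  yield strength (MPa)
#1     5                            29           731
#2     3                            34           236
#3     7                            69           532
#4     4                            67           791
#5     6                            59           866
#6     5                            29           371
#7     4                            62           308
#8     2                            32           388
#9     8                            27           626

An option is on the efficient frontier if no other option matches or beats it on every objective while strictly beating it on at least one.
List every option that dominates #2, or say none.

#1: corrosion resistance 5≥3, cost 29≤34, yield strength 731≥236 — dominates #2.
#6: corrosion resistance 5≥3, cost 29≤34, yield strength 371≥236 — dominates #2.
#9: corrosion resistance 8≥3, cost 27≤34, yield strength 626≥236 — dominates #2.
Others (#3, #4, #5, #7, #8) are each worse than #2 on at least one objective.

#1, #6, #9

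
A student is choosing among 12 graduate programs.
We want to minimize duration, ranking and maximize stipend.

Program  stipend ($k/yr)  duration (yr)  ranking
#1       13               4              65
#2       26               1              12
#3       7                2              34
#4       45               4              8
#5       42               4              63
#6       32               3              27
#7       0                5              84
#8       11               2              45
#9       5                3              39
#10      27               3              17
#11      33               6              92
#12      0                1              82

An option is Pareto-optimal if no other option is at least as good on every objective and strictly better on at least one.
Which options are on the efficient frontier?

#1: dominated by #2 (stipend 26≥13, duration 1≤4, ranking 12≤65).
#2: not dominated.
#3: dominated by #2 (stipend 26≥7, duration 1≤2, ranking 12≤34).
#4: not dominated (best stipend).
#5: dominated by #4 (stipend 45≥42, duration 4≤4, ranking 8≤63).
#6: not dominated.
#7: dominated by #1 (stipend 13≥0, duration 4≤5, ranking 65≤84).
#8: dominated by #2 (stipend 26≥11, duration 1≤2, ranking 12≤45).
#9: dominated by #2 (stipend 26≥5, duration 1≤3, ranking 12≤39).
#10: not dominated.
#11: dominated by #4 (stipend 45≥33, duration 4≤6, ranking 8≤92).
#12: dominated by #2 (stipend 26≥0, duration 1≤1, ranking 12≤82).

#2, #4, #6, #10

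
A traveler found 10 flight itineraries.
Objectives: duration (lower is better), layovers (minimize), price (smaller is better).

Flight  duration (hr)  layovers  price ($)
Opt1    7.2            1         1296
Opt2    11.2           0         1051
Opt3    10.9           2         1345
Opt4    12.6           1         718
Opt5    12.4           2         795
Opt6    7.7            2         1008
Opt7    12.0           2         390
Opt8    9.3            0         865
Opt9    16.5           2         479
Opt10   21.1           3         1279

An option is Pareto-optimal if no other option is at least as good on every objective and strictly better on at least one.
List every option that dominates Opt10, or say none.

Opt2: duration 11.2≤21.1, layovers 0≤3, price 1051≤1279 — dominates Opt10.
Opt4: duration 12.6≤21.1, layovers 1≤3, price 718≤1279 — dominates Opt10.
Opt5: duration 12.4≤21.1, layovers 2≤3, price 795≤1279 — dominates Opt10.
Opt6: duration 7.7≤21.1, layovers 2≤3, price 1008≤1279 — dominates Opt10.
Opt7: duration 12.0≤21.1, layovers 2≤3, price 390≤1279 — dominates Opt10.
Opt8: duration 9.3≤21.1, layovers 0≤3, price 865≤1279 — dominates Opt10.
Opt9: duration 16.5≤21.1, layovers 2≤3, price 479≤1279 — dominates Opt10.
Others (Opt1, Opt3) are each worse than Opt10 on at least one objective.

Opt2, Opt4, Opt5, Opt6, Opt7, Opt8, Opt9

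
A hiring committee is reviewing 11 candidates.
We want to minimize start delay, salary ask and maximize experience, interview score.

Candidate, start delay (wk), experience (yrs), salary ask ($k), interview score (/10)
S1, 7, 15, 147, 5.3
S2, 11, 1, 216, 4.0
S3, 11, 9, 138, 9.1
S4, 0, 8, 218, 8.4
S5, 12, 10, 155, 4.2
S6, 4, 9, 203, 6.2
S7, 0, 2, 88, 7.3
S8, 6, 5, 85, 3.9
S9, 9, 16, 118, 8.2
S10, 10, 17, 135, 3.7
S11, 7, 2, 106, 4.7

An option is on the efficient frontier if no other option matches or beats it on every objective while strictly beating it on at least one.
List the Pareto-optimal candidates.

S1, S3, S4, S6, S7, S8, S9, S10

S1: not dominated.
S2: dominated by S1 (start delay 7≤11, experience 15≥1, salary ask 147≤216, interview score 5.3≥4.0).
S3: not dominated (best interview score).
S4: not dominated.
S5: dominated by S1 (start delay 7≤12, experience 15≥10, salary ask 147≤155, interview score 5.3≥4.2).
S6: not dominated.
S7: not dominated.
S8: not dominated (best salary ask).
S9: not dominated.
S10: not dominated (best experience).
S11: dominated by S7 (start delay 0≤7, experience 2≥2, salary ask 88≤106, interview score 7.3≥4.7).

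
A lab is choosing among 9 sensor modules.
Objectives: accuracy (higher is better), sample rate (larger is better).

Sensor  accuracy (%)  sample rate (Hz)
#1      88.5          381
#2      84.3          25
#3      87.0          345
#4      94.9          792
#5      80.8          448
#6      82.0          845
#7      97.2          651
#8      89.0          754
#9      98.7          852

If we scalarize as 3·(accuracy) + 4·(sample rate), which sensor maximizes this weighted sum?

#9

#1: 3·88.5 + 4·381 = 1789.5
#2: 3·84.3 + 4·25 = 352.9
#3: 3·87.0 + 4·345 = 1641.0
#4: 3·94.9 + 4·792 = 3452.7
#5: 3·80.8 + 4·448 = 2034.4
#6: 3·82.0 + 4·845 = 3626.0
#7: 3·97.2 + 4·651 = 2895.6
#8: 3·89.0 + 4·754 = 3283.0
#9: 3·98.7 + 4·852 = 3704.1
Highest: #9 at 3704.1.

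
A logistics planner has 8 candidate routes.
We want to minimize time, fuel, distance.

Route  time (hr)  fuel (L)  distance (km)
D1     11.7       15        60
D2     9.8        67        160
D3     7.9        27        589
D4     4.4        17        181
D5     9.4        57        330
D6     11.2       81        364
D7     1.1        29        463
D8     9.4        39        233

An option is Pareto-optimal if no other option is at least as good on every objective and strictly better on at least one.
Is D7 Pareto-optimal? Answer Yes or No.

D1: worse on time (11.7 vs 1.1).
D2: worse on time (9.8 vs 1.1).
D3: worse on time (7.9 vs 1.1).
D4: worse on time (4.4 vs 1.1).
D5: worse on time (9.4 vs 1.1).
D6: worse on time (11.2 vs 1.1).
D8: worse on time (9.4 vs 1.1).
No option is at least as good as D7 on every objective and strictly better on one.

Yes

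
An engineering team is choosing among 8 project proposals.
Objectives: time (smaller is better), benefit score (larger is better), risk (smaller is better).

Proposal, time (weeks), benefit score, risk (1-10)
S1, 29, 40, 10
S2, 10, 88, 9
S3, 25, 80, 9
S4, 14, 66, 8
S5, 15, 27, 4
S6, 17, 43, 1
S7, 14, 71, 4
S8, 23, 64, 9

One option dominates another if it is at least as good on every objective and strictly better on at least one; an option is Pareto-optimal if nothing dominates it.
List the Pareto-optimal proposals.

S2, S6, S7

S1: dominated by S2 (time 10≤29, benefit score 88≥40, risk 9≤10).
S2: not dominated (best time).
S3: dominated by S2 (time 10≤25, benefit score 88≥80, risk 9≤9).
S4: dominated by S7 (time 14≤14, benefit score 71≥66, risk 4≤8).
S5: dominated by S7 (time 14≤15, benefit score 71≥27, risk 4≤4).
S6: not dominated (best risk).
S7: not dominated.
S8: dominated by S2 (time 10≤23, benefit score 88≥64, risk 9≤9).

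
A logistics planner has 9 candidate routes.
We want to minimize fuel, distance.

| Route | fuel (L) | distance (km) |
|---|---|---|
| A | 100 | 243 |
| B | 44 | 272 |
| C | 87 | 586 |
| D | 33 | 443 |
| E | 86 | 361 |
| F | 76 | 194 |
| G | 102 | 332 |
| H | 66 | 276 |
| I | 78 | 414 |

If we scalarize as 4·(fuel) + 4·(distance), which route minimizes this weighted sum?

A: 4·100 + 4·243 = 1372
B: 4·44 + 4·272 = 1264
C: 4·87 + 4·586 = 2692
D: 4·33 + 4·443 = 1904
E: 4·86 + 4·361 = 1788
F: 4·76 + 4·194 = 1080
G: 4·102 + 4·332 = 1736
H: 4·66 + 4·276 = 1368
I: 4·78 + 4·414 = 1968
Lowest: F at 1080.

F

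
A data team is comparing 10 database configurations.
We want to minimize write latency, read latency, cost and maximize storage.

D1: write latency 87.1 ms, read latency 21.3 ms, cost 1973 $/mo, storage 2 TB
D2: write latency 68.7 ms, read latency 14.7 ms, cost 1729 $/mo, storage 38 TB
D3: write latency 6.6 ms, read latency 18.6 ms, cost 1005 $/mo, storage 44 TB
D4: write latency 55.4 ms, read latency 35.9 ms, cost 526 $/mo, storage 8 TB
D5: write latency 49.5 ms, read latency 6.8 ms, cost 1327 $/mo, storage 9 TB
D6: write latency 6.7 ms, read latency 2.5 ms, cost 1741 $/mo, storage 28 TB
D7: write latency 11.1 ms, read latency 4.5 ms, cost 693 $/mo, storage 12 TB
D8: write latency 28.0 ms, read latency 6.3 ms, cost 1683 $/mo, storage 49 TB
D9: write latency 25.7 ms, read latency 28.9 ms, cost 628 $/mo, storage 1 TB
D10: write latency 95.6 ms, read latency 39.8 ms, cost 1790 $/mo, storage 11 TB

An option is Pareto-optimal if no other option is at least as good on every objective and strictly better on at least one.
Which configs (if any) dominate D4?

none

D1: worse on write latency (87.1 vs 55.4).
D2: worse on write latency (68.7 vs 55.4).
D3: worse on cost (1005 vs 526).
D5: worse on cost (1327 vs 526).
D6: worse on cost (1741 vs 526).
D7: worse on cost (693 vs 526).
D8: worse on cost (1683 vs 526).
D9: worse on cost (628 vs 526).
D10: worse on write latency (95.6 vs 55.4).
No option dominates D4.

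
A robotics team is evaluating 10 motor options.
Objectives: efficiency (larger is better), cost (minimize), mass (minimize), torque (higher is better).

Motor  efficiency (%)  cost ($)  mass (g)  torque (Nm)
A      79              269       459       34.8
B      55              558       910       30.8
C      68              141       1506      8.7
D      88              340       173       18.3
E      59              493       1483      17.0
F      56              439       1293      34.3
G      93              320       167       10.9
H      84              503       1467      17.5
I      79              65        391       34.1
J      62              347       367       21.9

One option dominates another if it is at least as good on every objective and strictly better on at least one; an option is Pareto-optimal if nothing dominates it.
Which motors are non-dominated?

A: not dominated (best torque).
B: dominated by A (efficiency 79≥55, cost 269≤558, mass 459≤910, torque 34.8≥30.8).
C: dominated by I (efficiency 79≥68, cost 65≤141, mass 391≤1506, torque 34.1≥8.7).
D: not dominated.
E: dominated by A (efficiency 79≥59, cost 269≤493, mass 459≤1483, torque 34.8≥17.0).
F: dominated by A (efficiency 79≥56, cost 269≤439, mass 459≤1293, torque 34.8≥34.3).
G: not dominated (best efficiency).
H: dominated by D (efficiency 88≥84, cost 340≤503, mass 173≤1467, torque 18.3≥17.5).
I: not dominated (best cost).
J: not dominated.

A, D, G, I, J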